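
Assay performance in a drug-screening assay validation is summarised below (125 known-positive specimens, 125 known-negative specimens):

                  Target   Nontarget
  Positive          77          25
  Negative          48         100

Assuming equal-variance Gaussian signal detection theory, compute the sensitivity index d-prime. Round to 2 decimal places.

H = 77/125 = 0.6160
FA = 25/125 = 0.2000
Φ⁻¹(0.6160) = 0.2950, Φ⁻¹(0.2000) = -0.8416
d' = z(H) − z(FA) = 0.2950 − (-0.8416) = 1.1366

d-prime = 1.14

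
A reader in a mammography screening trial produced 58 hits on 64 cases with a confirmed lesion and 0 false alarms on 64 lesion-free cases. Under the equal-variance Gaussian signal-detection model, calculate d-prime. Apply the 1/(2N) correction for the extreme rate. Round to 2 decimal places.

The false-alarm rate is 0/64 = 0, so apply the 1/(2N) correction: FA → 1/(2·64) = 0.00781.
z(H) = z(0.90625) = 1.318
z(FA) = z(0.00781) = -2.418
d' = 1.318 − (-2.418) = 3.736

d-prime = 3.74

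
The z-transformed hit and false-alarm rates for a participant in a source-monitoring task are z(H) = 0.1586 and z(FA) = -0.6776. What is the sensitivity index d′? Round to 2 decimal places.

d′ = 0.84

d' = z(H) − z(FA) = 0.1586 − (-0.6776) = 0.8362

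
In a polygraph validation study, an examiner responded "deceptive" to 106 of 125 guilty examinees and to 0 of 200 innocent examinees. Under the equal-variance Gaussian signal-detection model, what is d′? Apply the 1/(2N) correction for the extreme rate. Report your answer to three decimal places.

The false-alarm rate is 0/200 = 0, so apply the 1/(2N) correction: FA → 1/(2·200) = 0.00250.
z(H) = z(0.84800) = 1.0279
z(FA) = z(0.00250) = -2.8070
d' = 1.0279 − (-2.8070) = 3.8349

d′ = 3.835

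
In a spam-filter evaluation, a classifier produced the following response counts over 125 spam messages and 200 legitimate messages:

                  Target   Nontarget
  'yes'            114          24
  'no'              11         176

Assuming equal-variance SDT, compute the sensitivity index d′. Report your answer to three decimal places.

H = 114/125 = 0.9120
FA = 24/200 = 0.1200
Φ⁻¹(0.9120) = 1.3532, Φ⁻¹(0.1200) = -1.1750
d' = z(H) − z(FA) = 1.3532 − (-1.1750) = 2.5282

d′ = 2.528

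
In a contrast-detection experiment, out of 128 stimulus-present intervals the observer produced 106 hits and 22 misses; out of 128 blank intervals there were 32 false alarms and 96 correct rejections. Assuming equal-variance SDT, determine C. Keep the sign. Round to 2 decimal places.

H = 106/128 = 0.8281
FA = 32/128 = 0.2500
z(H) = 0.947
z(FA) = -0.674
c = −½·[z(H) + z(FA)] = −0.5 × (0.947 + (-0.674)) = -0.1365

C = -0.14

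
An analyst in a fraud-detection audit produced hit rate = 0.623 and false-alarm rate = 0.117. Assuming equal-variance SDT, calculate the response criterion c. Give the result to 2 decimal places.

z(H) = 0.313
z(FA) = -1.190
c = −½·[z(H) + z(FA)] = −0.5 × (0.313 + (-1.190)) = 0.4385

c = 0.44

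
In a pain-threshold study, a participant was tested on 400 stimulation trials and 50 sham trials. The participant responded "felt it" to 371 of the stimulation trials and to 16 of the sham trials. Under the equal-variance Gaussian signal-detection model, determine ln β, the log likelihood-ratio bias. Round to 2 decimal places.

H = 371/400 = 0.9275
FA = 16/50 = 0.3200
Φ⁻¹(H) = 1.457
Φ⁻¹(FA) = -0.468
ln β = −½·[z(H)² − z(FA)²] = −0.5 × (2.123 − 0.219) = -0.952

ln β = -0.95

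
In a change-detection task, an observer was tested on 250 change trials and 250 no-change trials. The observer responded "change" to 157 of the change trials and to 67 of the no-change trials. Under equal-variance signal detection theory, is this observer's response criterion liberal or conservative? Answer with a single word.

z(H) = 0.327, z(FA) = -0.619
c = −½·(z(H) + z(FA)) = 0.146
c > 0 → conservative criterion (biased toward responding “no”).

conservative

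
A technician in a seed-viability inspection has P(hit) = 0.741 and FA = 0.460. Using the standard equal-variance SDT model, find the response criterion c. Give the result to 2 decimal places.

c = -0.27

z(H) = z(0.741) = 0.646
z(FA) = z(0.460) = -0.100
c = −½·[z(H) + z(FA)] = −0.5 × (0.646 + (-0.100)) = -0.273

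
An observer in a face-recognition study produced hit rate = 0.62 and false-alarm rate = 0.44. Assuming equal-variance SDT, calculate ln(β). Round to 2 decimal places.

z(H) = z(0.62) = 0.305
z(FA) = z(0.44) = -0.151
ln β = −½·[z(H)² − z(FA)²] = −0.5 × (0.093 − 0.023) = -0.035

ln β = -0.04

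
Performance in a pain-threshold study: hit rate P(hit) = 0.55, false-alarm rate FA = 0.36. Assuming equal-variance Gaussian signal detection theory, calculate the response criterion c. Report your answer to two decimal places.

z(H) = 0.1257
z(FA) = -0.3585
c = −½·[z(H) + z(FA)] = −0.5 × (0.1257 + (-0.3585)) = 0.1164

c = 0.12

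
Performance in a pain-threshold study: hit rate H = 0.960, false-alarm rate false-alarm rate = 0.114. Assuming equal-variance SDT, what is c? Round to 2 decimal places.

z(H) = z(0.960) = 1.7507
z(FA) = z(0.114) = -1.2055
c = −½·[z(H) + z(FA)] = −0.5 × (1.7507 + (-1.2055)) = -0.2726
c < 0: the participant has a liberal response bias.

c = -0.27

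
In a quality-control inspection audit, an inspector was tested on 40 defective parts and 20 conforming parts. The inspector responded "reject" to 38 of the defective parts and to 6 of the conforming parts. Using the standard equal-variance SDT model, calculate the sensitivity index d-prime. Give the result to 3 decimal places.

H = 38/40 = 0.9500
FA = 6/20 = 0.3000
Φ⁻¹(H) = Φ⁻¹(0.9500) = 1.6449
Φ⁻¹(FA) = Φ⁻¹(0.3000) = -0.5244
d' = z(H) − z(FA) = 1.6449 − (-0.5244) = 2.1693

d-prime = 2.169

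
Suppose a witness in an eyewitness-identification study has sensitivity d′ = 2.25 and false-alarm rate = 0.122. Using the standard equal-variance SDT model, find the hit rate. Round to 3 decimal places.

hit rate = 0.861

z(false-alarm rate) = z(0.122) = -1.1650
z(H) = z(FA) + d' = -1.1650 + 2.25 = 1.0850
hit rate = Φ(1.0850) = 0.8610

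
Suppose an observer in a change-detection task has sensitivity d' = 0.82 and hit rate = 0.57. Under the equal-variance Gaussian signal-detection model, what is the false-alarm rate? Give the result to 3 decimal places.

z(hit rate) = z(0.57) = 0.1764
z(FA) = z(H) − d' = 0.1764 − 0.82 = -0.6436
false-alarm rate = Φ(-0.6436) = 0.2599

false-alarm rate = 0.260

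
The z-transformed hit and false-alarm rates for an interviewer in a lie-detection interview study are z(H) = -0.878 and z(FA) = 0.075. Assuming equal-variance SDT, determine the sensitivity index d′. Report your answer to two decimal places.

d′ = -0.95

d' = z(H) − z(FA) = -0.878 − 0.075 = -0.953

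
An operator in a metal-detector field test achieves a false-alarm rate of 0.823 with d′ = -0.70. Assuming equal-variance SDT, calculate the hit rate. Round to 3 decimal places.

hit rate = 0.590

z(false-alarm rate) = z(0.823) = 0.9269
z(H) = z(FA) + d' = 0.9269 + (-0.70) = 0.2269
hit rate = Φ(0.2269) = 0.5897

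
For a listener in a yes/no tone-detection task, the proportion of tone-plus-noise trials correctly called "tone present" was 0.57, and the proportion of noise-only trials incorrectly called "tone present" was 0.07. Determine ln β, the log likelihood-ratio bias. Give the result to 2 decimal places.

z(H) = z(0.57) = 0.176
z(FA) = z(0.07) = -1.476
ln β = −½·[z(H)² − z(FA)²] = −0.5 × (0.031 − 2.179) = 1.074

ln β = 1.07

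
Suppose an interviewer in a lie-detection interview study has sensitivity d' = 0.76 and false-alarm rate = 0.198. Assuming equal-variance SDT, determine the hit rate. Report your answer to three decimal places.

z(false-alarm rate) = z(0.198) = -0.8488
z(H) = z(FA) + d' = -0.8488 + 0.76 = -0.0888
hit rate = Φ(-0.0888) = 0.4646

hit rate = 0.465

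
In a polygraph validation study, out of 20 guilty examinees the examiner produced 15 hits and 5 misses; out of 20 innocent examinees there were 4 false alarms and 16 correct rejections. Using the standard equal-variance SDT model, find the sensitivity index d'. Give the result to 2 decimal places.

d' = 1.52

H = 15/20 = 0.7500
FA = 4/20 = 0.2000
Φ⁻¹(0.7500) = 0.6745, Φ⁻¹(0.2000) = -0.8416
d' = z(H) − z(FA) = 0.6745 − (-0.8416) = 1.5161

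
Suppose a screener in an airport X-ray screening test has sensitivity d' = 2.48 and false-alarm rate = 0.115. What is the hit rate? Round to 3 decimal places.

z(false-alarm rate) = z(0.115) = -1.2004
z(H) = z(FA) + d' = -1.2004 + 2.48 = 1.2796
hit rate = Φ(1.2796) = 0.8997

hit rate = 0.900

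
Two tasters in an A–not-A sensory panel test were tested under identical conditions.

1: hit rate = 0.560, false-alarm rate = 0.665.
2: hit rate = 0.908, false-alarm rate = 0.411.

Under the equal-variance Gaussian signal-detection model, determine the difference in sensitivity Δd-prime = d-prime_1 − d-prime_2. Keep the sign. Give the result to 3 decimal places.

Δd-prime = -1.829

1: z(0.560) = 0.1510, z(0.665) = 0.4261, d' = -0.2751
2: z(0.908) = 1.3285, z(0.411) = -0.2250, d' = 1.5535
Δd' = d'_1 − d'_2 = -0.2751 − 1.5535 = -1.8286
2 has the higher sensitivity.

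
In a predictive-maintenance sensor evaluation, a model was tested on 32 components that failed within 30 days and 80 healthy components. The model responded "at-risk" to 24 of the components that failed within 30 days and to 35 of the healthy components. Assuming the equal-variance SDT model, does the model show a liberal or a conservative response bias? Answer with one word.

liberal

z(H) = 0.674, z(FA) = -0.157
c = −½·(z(H) + z(FA)) = -0.2585
c < 0 → liberal criterion (biased toward responding “yes”).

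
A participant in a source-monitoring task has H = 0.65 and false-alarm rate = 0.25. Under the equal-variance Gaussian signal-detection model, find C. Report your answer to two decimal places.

z(H) = 0.385
z(FA) = -0.674
c = −½·[z(H) + z(FA)] = −0.5 × (0.385 + (-0.674)) = 0.1445

C = 0.14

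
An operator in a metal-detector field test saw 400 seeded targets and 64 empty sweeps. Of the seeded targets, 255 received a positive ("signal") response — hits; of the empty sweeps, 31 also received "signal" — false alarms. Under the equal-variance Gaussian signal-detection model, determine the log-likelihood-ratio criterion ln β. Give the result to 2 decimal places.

H = 255/400 = 0.6375
FA = 31/64 = 0.4844
Φ⁻¹(H) = Φ⁻¹(0.6375) = 0.352
Φ⁻¹(FA) = Φ⁻¹(0.4844) = -0.039
ln β = −½·[z(H)² − z(FA)²] = −0.5 × (0.124 − 0.002) = -0.061

ln β = -0.06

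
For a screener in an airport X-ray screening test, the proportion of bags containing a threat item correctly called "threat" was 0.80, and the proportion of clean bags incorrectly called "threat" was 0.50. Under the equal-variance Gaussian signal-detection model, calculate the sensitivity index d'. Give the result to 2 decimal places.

Φ⁻¹(0.80) = 0.8416, Φ⁻¹(0.50) = 0.0000
d' = z(H) − z(FA) = 0.8416 − 0.0000 = 0.8416

d' = 0.84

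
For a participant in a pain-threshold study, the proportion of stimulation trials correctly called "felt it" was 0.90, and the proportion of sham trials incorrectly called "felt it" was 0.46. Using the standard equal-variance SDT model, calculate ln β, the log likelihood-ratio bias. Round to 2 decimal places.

ln β = -0.82

z(H) = 1.282
z(FA) = -0.100
ln β = −½·[z(H)² − z(FA)²] = −0.5 × (1.644 − 0.010) = -0.817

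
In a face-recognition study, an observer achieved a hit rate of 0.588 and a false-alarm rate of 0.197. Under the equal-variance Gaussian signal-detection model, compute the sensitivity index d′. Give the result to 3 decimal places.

d′ = 1.075

Φ⁻¹(0.588) = 0.2224, Φ⁻¹(0.197) = -0.8524
d' = z(H) − z(FA) = 0.2224 − (-0.8524) = 1.0748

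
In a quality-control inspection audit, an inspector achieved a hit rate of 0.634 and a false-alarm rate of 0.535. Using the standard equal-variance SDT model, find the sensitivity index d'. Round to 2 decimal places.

Φ⁻¹(H) = Φ⁻¹(0.634) = 0.342
Φ⁻¹(FA) = Φ⁻¹(0.535) = 0.088
d' = z(H) − z(FA) = 0.342 − 0.088 = 0.254

d' = 0.25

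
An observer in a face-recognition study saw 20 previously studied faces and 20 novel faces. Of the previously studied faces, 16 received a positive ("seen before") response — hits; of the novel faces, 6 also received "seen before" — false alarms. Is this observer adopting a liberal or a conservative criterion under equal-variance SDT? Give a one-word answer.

z(H) = 0.842, z(FA) = -0.524
c = −½·(z(H) + z(FA)) = -0.159
c < 0 → liberal criterion (biased toward responding “yes”).

liberal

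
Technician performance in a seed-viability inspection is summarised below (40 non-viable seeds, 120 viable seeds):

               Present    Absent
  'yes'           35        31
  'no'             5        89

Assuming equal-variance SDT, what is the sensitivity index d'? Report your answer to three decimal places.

d' = 1.799

H = 35/40 = 0.8750
FA = 31/120 = 0.2583
z(0.8750) = 1.1503, z(0.2583) = -0.6486
d' = z(H) − z(FA) = 1.1503 − (-0.6486) = 1.7989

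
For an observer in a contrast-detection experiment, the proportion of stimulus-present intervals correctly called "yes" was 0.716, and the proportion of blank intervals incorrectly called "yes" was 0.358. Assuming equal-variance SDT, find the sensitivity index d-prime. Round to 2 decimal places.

d-prime = 0.93

z(H) = z(0.716) = 0.5710
z(FA) = z(0.358) = -0.3638
d' = z(H) − z(FA) = 0.5710 − (-0.3638) = 0.9348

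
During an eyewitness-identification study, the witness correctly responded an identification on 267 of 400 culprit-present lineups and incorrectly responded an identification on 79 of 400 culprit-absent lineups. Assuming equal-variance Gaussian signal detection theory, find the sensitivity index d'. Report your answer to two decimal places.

d' = 1.28

H = 267/400 = 0.6675
FA = 79/400 = 0.1975
z(H) = z(0.6675) = 0.4330
z(FA) = z(0.1975) = -0.8506
d' = z(H) − z(FA) = 0.4330 − (-0.8506) = 1.2836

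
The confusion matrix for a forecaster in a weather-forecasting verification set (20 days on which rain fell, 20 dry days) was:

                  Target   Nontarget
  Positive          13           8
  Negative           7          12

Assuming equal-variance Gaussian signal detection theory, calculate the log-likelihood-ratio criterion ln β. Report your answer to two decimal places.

H = 13/20 = 0.6500
FA = 8/20 = 0.4000
z(0.6500) = 0.385, z(0.4000) = -0.253
ln β = −½·[z(H)² − z(FA)²] = −0.5 × (0.148 − 0.064) = -0.042

ln β = -0.04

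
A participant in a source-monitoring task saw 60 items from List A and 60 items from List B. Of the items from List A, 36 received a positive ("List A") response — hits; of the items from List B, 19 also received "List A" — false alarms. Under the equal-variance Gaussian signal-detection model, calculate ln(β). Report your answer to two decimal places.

H = 36/60 = 0.6000
FA = 19/60 = 0.3167
z(H) = 0.253
z(FA) = -0.477
ln β = −½·[z(H)² − z(FA)²] = −0.5 × (0.064 − 0.228) = 0.082

ln β = 0.08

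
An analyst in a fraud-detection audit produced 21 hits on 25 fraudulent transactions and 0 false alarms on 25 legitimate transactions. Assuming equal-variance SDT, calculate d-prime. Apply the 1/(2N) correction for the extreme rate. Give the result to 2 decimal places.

The false-alarm rate is 0/25 = 0, so apply the 1/(2N) correction: FA → 1/(2·25) = 0.02000.
z(H) = z(0.84000) = 0.994
z(FA) = z(0.02000) = -2.054
d' = 0.994 − (-2.054) = 3.048

d-prime = 3.05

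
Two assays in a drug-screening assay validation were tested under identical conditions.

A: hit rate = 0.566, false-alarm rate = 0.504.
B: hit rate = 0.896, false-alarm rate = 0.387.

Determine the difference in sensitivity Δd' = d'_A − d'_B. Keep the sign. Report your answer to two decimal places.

Δd' = -1.39

A: z(0.566) = 0.166, z(0.504) = 0.010, d' = 0.156
B: z(0.896) = 1.259, z(0.387) = -0.287, d' = 1.546
Δd' = d'_A − d'_B = 0.156 − 1.546 = -1.390
B has the higher sensitivity.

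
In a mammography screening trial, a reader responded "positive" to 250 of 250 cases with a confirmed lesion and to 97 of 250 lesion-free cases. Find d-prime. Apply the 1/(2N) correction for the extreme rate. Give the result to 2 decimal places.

d-prime = 3.16

The hit rate is 250/250 = 1, so apply the 1/(2N) correction: H → 1 − 1/(2·250) = 0.99800.
z(H) = z(0.99800) = 2.878
z(FA) = z(0.38800) = -0.285
d' = 2.878 − (-0.285) = 3.163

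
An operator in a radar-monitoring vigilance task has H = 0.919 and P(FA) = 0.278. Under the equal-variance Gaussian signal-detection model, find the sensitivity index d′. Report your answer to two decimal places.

d′ = 1.99

z(H) = 1.398
z(FA) = -0.589
d' = z(H) − z(FA) = 1.398 − (-0.589) = 1.987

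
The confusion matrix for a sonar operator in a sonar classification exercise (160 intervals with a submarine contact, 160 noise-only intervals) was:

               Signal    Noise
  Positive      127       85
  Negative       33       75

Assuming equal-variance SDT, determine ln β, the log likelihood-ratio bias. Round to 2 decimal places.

H = 127/160 = 0.7937
FA = 85/160 = 0.5312
z(H) = z(0.7937) = 0.819
z(FA) = z(0.5312) = 0.078
ln β = −½·[z(H)² − z(FA)²] = −0.5 × (0.671 − 0.006) = -0.3325

ln β = -0.33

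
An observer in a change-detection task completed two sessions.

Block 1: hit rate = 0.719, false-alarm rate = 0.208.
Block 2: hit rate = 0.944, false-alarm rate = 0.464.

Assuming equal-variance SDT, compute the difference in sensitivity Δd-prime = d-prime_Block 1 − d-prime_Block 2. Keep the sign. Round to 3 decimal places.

Block 1: z(0.719) = 0.5799, z(0.208) = -0.8134, d' = 1.3933
Block 2: z(0.944) = 1.5893, z(0.464) = -0.0904, d' = 1.6797
Δd' = d'_Block 1 − d'_Block 2 = 1.3933 − 1.6797 = -0.2864
Block 2 has the higher sensitivity.

Δd-prime = -0.286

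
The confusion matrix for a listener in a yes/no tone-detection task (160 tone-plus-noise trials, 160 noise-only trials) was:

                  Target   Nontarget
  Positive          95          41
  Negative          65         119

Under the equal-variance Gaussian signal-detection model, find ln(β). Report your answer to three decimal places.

H = 95/160 = 0.5938
FA = 41/160 = 0.2562
Φ⁻¹(H) = Φ⁻¹(0.5938) = 0.2373
Φ⁻¹(FA) = Φ⁻¹(0.2562) = -0.6551
ln β = −½·[z(H)² − z(FA)²] = −0.5 × (0.0563 − 0.4292) = 0.18645

ln β = 0.186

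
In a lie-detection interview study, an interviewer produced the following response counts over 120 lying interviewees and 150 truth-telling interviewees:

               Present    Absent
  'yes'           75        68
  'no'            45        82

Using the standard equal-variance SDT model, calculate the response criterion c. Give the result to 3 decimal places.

c = -0.101

H = 75/120 = 0.6250
FA = 68/150 = 0.4533
Φ⁻¹(H) = Φ⁻¹(0.6250) = 0.3186
Φ⁻¹(FA) = Φ⁻¹(0.4533) = -0.1173
c = −½·[z(H) + z(FA)] = −0.5 × (0.3186 + (-0.1173)) = -0.10065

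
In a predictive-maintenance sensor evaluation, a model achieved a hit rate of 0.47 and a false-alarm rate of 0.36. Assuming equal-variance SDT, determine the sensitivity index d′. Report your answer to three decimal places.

Φ⁻¹(H) = Φ⁻¹(0.47) = -0.0753
Φ⁻¹(FA) = Φ⁻¹(0.36) = -0.3585
d' = z(H) − z(FA) = -0.0753 − (-0.3585) = 0.2832

d′ = 0.283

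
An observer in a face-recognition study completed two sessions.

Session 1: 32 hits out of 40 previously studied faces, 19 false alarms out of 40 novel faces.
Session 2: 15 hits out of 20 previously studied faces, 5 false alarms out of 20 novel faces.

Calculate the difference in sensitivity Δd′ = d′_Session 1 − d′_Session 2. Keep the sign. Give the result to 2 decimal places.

Session 1: z(0.8000) = 0.842, z(0.4750) = -0.063, d' = 0.905
Session 2: z(0.7500) = 0.674, z(0.2500) = -0.674, d' = 1.348
Δd' = d'_Session 1 − d'_Session 2 = 0.905 − 1.348 = -0.443
Session 2 has the higher sensitivity.

Δd′ = -0.44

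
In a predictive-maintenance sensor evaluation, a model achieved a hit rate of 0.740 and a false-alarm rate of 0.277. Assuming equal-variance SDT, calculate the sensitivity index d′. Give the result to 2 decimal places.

d′ = 1.24

z(0.740) = 0.643, z(0.277) = -0.592
d' = z(H) − z(FA) = 0.643 − (-0.592) = 1.235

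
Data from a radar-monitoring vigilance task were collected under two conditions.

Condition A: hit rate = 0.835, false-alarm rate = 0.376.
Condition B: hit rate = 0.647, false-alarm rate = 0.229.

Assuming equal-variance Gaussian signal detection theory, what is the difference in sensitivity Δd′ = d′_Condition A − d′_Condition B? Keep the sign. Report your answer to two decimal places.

Condition A: z(0.835) = 0.974, z(0.376) = -0.316, d' = 1.290
Condition B: z(0.647) = 0.377, z(0.229) = -0.742, d' = 1.119
Δd' = d'_Condition A − d'_Condition B = 1.290 − 1.119 = 0.171
Condition A has the higher sensitivity.

Δd′ = 0.17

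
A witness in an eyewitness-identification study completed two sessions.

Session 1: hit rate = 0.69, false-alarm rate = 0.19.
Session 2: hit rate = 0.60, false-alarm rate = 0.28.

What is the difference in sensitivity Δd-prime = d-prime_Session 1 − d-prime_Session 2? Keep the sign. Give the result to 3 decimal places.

Δd-prime = 0.538

Session 1: z(0.69) = 0.4959, z(0.19) = -0.8779, d' = 1.3738
Session 2: z(0.60) = 0.2533, z(0.28) = -0.5828, d' = 0.8361
Δd' = d'_Session 1 − d'_Session 2 = 1.3738 − 0.8361 = 0.5377
Session 1 has the higher sensitivity.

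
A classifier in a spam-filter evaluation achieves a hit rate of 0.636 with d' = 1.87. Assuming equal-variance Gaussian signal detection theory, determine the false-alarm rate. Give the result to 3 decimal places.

false-alarm rate = 0.064

z(hit rate) = z(0.636) = 0.3478
z(FA) = z(H) − d' = 0.3478 − 1.87 = -1.5222
false-alarm rate = Φ(-1.5222) = 0.0640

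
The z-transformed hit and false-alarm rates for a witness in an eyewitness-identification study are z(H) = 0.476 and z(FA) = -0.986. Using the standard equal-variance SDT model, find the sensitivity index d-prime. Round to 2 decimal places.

d-prime = 1.46

d' = z(H) − z(FA) = 0.476 − (-0.986) = 1.462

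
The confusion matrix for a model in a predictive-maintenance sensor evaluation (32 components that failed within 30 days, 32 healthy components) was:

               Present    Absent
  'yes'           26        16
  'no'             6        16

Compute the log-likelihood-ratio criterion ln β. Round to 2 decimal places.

ln β = -0.39

H = 26/32 = 0.8125
FA = 16/32 = 0.5000
z(H) = z(0.8125) = 0.887
z(FA) = z(0.5000) = 0.000
ln β = −½·[z(H)² − z(FA)²] = −0.5 × (0.787 − 0.000) = -0.3935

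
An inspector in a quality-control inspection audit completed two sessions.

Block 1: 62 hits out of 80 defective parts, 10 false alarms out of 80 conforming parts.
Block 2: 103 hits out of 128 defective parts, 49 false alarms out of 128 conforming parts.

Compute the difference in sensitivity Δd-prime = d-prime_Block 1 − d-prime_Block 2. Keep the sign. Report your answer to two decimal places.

Block 1: z(0.7750) = 0.755, z(0.1250) = -1.150, d' = 1.905
Block 2: z(0.8047) = 0.859, z(0.3828) = -0.298, d' = 1.157
Δd' = d'_Block 1 − d'_Block 2 = 1.905 − 1.157 = 0.748
Block 1 has the higher sensitivity.

Δd-prime = 0.75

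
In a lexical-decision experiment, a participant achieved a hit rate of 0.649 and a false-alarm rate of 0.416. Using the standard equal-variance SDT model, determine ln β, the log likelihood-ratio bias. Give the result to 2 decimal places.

ln β = -0.05

Φ⁻¹(H) = 0.383
Φ⁻¹(FA) = -0.212
ln β = −½·[z(H)² − z(FA)²] = −0.5 × (0.147 − 0.045) = -0.051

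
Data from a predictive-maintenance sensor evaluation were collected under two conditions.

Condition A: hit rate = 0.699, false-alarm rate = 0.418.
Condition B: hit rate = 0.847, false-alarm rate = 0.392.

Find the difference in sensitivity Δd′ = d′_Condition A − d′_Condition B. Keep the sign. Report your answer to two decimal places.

Δd′ = -0.57

Condition A: z(0.699) = 0.522, z(0.418) = -0.207, d' = 0.729
Condition B: z(0.847) = 1.024, z(0.392) = -0.274, d' = 1.298
Δd' = d'_Condition A − d'_Condition B = 0.729 − 1.298 = -0.569
Condition B has the higher sensitivity.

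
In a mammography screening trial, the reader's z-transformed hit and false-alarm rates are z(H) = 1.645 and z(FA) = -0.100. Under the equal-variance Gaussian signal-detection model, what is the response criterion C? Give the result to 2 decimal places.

C = -0.77

c = −½·[z(H) + z(FA)] = −½·(1.645 + (-0.100)) = -0.7725
c < 0: the reader has a liberal response bias.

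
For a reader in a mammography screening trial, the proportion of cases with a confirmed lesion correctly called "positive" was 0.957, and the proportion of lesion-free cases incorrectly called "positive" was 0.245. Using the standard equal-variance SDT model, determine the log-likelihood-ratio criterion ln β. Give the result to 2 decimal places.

ln β = -1.24

Φ⁻¹(H) = 1.717
Φ⁻¹(FA) = -0.690
ln β = −½·[z(H)² − z(FA)²] = −0.5 × (2.948 − 0.476) = -1.236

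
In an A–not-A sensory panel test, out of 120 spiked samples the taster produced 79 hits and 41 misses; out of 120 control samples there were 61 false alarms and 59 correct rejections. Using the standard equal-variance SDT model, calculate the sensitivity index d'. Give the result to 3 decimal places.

d' = 0.387

H = 79/120 = 0.6583
FA = 61/120 = 0.5083
z(0.6583) = 0.4078, z(0.5083) = 0.0208
d' = z(H) − z(FA) = 0.4078 − 0.0208 = 0.3870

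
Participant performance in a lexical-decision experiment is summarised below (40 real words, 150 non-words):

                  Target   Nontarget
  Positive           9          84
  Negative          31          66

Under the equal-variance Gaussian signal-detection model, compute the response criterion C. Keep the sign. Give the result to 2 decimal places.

H = 9/40 = 0.2250
FA = 84/150 = 0.5600
z(H) = z(0.2250) = -0.755
z(FA) = z(0.5600) = 0.151
c = −½·[z(H) + z(FA)] = −0.5 × (-0.755 + 0.151) = 0.302
c > 0: the participant has a conservative response bias.

C = 0.30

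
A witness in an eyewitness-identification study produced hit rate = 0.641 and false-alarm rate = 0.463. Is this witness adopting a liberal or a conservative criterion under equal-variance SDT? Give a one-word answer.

z(H) = 0.361, z(FA) = -0.093
c = −½·(z(H) + z(FA)) = -0.134
c < 0 → liberal criterion (biased toward responding “yes”).

liberal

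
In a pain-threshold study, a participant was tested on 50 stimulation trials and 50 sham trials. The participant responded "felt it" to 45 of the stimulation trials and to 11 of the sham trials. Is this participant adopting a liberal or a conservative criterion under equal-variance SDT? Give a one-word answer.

liberal

z(H) = 1.282, z(FA) = -0.772
c = −½·(z(H) + z(FA)) = -0.255
c < 0 → liberal criterion (biased toward responding “yes”).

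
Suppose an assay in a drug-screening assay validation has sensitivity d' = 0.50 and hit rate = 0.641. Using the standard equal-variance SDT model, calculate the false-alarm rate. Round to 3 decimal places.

false-alarm rate = 0.445

z(hit rate) = z(0.641) = 0.3611
z(FA) = z(H) − d' = 0.3611 − 0.50 = -0.1389
false-alarm rate = Φ(-0.1389) = 0.4448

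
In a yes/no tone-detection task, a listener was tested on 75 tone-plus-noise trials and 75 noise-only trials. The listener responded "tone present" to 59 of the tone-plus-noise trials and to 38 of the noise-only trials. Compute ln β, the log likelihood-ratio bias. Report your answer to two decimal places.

H = 59/75 = 0.7867
FA = 38/75 = 0.5067
z(H) = 0.795
z(FA) = 0.017
ln β = −½·[z(H)² − z(FA)²] = −0.5 × (0.632 − 0.000) = -0.316

ln β = -0.32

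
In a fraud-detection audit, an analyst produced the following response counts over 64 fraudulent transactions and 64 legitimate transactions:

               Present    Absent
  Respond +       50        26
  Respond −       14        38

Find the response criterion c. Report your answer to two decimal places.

c = -0.27

H = 50/64 = 0.7812
FA = 26/64 = 0.4062
z(H) = 0.776
z(FA) = -0.237
c = −½·[z(H) + z(FA)] = −0.5 × (0.776 + (-0.237)) = -0.2695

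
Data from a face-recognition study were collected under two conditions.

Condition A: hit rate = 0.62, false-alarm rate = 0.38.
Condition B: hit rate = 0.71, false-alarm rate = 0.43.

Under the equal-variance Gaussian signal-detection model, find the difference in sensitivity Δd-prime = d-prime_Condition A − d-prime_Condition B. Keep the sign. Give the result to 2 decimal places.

Δd-prime = -0.12

Condition A: z(0.62) = 0.305, z(0.38) = -0.305, d' = 0.610
Condition B: z(0.71) = 0.553, z(0.43) = -0.176, d' = 0.729
Δd' = d'_Condition A − d'_Condition B = 0.610 − 0.729 = -0.119
Condition B has the higher sensitivity.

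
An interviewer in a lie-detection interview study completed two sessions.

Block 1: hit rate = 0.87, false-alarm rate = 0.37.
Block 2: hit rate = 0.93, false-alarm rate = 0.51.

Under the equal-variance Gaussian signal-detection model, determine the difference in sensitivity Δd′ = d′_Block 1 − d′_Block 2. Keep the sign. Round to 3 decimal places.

Block 1: z(0.87) = 1.1264, z(0.37) = -0.3319, d' = 1.4583
Block 2: z(0.93) = 1.4758, z(0.51) = 0.0251, d' = 1.4507
Δd' = d'_Block 1 − d'_Block 2 = 1.4583 − 1.4507 = 0.0076
Block 1 has the higher sensitivity.

Δd′ = 0.008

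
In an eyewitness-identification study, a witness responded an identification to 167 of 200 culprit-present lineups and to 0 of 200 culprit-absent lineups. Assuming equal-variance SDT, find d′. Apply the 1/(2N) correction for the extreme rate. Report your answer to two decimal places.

d′ = 3.78

The false-alarm rate is 0/200 = 0, so apply the 1/(2N) correction: FA → 1/(2·200) = 0.00250.
z(H) = z(0.83500) = 0.974
z(FA) = z(0.00250) = -2.807
d' = 0.974 − (-2.807) = 3.781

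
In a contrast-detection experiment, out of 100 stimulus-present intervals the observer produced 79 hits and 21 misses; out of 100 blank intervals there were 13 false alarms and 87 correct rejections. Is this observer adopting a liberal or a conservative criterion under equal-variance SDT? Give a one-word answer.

conservative

z(H) = 0.806, z(FA) = -1.126
c = −½·(z(H) + z(FA)) = 0.160
c > 0 → conservative criterion (biased toward responding “no”).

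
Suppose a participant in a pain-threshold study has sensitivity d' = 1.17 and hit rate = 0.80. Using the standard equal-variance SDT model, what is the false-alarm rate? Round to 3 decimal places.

z(hit rate) = z(0.80) = 0.8416
z(FA) = z(H) − d' = 0.8416 − 1.17 = -0.3284
false-alarm rate = Φ(-0.3284) = 0.3713

false-alarm rate = 0.371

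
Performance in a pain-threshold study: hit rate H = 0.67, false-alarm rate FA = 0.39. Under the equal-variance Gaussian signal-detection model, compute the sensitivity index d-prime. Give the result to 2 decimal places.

d-prime = 0.72

z(0.67) = 0.4399, z(0.39) = -0.2793
d' = z(H) − z(FA) = 0.4399 − (-0.2793) = 0.7192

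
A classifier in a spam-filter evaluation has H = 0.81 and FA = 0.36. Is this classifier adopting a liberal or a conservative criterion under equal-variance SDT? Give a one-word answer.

z(H) = 0.878, z(FA) = -0.358
c = −½·(z(H) + z(FA)) = -0.260
c < 0 → liberal criterion (biased toward responding “yes”).

liberal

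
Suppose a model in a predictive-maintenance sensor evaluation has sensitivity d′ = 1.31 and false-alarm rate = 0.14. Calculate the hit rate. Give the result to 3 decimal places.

z(false-alarm rate) = z(0.14) = -1.0803
z(H) = z(FA) + d' = -1.0803 + 1.31 = 0.2297
hit rate = Φ(0.2297) = 0.5908

hit rate = 0.591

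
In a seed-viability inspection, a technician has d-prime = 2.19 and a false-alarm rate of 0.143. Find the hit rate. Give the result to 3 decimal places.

z(false-alarm rate) = z(0.143) = -1.0669
z(H) = z(FA) + d' = -1.0669 + 2.19 = 1.1231
hit rate = Φ(1.1231) = 0.8693

hit rate = 0.869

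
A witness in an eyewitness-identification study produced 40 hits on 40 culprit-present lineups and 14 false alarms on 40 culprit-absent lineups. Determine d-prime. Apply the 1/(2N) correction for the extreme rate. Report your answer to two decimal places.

d-prime = 2.63

The hit rate is 40/40 = 1, so apply the 1/(2N) correction: H → 1 − 1/(2·40) = 0.98750.
z(H) = z(0.98750) = 2.241
z(FA) = z(0.35000) = -0.385
d' = 2.241 − (-0.385) = 2.626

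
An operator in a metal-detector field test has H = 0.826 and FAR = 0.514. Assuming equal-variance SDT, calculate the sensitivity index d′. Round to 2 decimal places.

z(0.826) = 0.9385, z(0.514) = 0.0351
d' = z(H) − z(FA) = 0.9385 − 0.0351 = 0.9034

d′ = 0.90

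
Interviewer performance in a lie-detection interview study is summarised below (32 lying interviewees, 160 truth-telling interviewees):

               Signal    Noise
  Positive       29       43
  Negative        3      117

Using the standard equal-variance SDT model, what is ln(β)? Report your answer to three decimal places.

H = 29/32 = 0.9062
FA = 43/160 = 0.2687
Φ⁻¹(H) = Φ⁻¹(0.9062) = 1.3177
Φ⁻¹(FA) = Φ⁻¹(0.2687) = -0.6167
ln β = −½·[z(H)² − z(FA)²] = −0.5 × (1.7363 − 0.3803) = -0.6780

ln β = -0.678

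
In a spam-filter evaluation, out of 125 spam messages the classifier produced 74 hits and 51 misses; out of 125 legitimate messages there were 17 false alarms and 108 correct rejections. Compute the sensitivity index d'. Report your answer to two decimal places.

d' = 1.33

H = 74/125 = 0.5920
FA = 17/125 = 0.1360
z(H) = z(0.5920) = 0.2327
z(FA) = z(0.1360) = -1.0985
d' = z(H) − z(FA) = 0.2327 − (-1.0985) = 1.3312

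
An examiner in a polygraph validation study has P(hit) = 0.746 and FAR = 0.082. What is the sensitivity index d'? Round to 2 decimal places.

d' = 2.05

z(0.746) = 0.6620, z(0.082) = -1.3917
d' = z(H) − z(FA) = 0.6620 − (-1.3917) = 2.0537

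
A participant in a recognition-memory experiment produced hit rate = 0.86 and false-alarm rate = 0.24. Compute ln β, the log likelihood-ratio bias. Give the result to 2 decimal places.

z(H) = 1.080
z(FA) = -0.706
ln β = −½·[z(H)² − z(FA)²] = −0.5 × (1.166 − 0.498) = -0.334

ln β = -0.33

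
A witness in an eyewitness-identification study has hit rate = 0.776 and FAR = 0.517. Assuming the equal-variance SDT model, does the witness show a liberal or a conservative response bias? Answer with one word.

liberal

z(H) = 0.759, z(FA) = 0.043
c = −½·(z(H) + z(FA)) = -0.401
c < 0 → liberal criterion (biased toward responding “yes”).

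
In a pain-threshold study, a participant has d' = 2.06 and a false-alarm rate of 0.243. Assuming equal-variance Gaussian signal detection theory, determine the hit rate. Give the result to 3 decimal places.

z(false-alarm rate) = z(0.243) = -0.6967
z(H) = z(FA) + d' = -0.6967 + 2.06 = 1.3633
hit rate = Φ(1.3633) = 0.9136

hit rate = 0.914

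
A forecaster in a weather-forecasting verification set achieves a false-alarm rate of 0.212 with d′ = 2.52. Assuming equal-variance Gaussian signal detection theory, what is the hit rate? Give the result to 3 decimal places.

hit rate = 0.957

z(false-alarm rate) = z(0.212) = -0.7995
z(H) = z(FA) + d' = -0.7995 + 2.52 = 1.7205
hit rate = Φ(1.7205) = 0.9573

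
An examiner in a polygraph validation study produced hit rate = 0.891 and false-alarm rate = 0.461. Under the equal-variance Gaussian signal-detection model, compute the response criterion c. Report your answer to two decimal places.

c = -0.57

z(0.891) = 1.232, z(0.461) = -0.098
c = −½·[z(H) + z(FA)] = −0.5 × (1.232 + (-0.098)) = -0.567
c < 0: the examiner has a liberal response bias.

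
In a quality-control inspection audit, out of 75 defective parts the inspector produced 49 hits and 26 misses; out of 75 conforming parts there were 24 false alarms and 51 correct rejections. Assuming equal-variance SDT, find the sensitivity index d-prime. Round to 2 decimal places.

d-prime = 0.86

H = 49/75 = 0.6533
FA = 24/75 = 0.3200
Φ⁻¹(0.6533) = 0.394, Φ⁻¹(0.3200) = -0.468
d' = z(H) − z(FA) = 0.394 − (-0.468) = 0.862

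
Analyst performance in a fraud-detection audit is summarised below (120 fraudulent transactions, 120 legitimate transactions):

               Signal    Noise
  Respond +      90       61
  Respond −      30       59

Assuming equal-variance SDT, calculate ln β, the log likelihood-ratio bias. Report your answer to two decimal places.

H = 90/120 = 0.7500
FA = 61/120 = 0.5083
Φ⁻¹(H) = Φ⁻¹(0.7500) = 0.674
Φ⁻¹(FA) = Φ⁻¹(0.5083) = 0.021
ln β = −½·[z(H)² − z(FA)²] = −0.5 × (0.454 − 0.000) = -0.227

ln β = -0.23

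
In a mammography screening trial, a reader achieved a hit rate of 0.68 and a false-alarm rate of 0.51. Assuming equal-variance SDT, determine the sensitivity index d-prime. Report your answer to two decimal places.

z(H) = 0.468
z(FA) = 0.025
d' = z(H) − z(FA) = 0.468 − 0.025 = 0.443

d-prime = 0.44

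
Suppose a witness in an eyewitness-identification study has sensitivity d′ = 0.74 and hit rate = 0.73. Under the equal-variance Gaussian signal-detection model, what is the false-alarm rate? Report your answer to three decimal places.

z(hit rate) = z(0.73) = 0.6128
z(FA) = z(H) − d' = 0.6128 − 0.74 = -0.1272
false-alarm rate = Φ(-0.1272) = 0.4494

false-alarm rate = 0.449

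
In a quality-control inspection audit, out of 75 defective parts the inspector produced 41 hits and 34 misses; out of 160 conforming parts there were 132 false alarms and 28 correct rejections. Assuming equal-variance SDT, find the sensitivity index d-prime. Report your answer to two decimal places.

H = 41/75 = 0.5467
FA = 132/160 = 0.8250
z(H) = 0.1173
z(FA) = 0.9346
d' = z(H) − z(FA) = 0.1173 − 0.9346 = -0.8173

d-prime = -0.82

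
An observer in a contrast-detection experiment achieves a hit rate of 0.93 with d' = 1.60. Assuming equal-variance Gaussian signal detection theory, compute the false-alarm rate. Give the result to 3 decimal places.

z(hit rate) = z(0.93) = 1.4758
z(FA) = z(H) − d' = 1.4758 − 1.60 = -0.1242
false-alarm rate = Φ(-0.1242) = 0.4506

false-alarm rate = 0.451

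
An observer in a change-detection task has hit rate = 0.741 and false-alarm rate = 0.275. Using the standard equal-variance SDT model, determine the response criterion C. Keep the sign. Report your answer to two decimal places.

z(H) = 0.646
z(FA) = -0.598
c = −½·[z(H) + z(FA)] = −0.5 × (0.646 + (-0.598)) = -0.024
c < 0: the observer has a liberal response bias.

C = -0.02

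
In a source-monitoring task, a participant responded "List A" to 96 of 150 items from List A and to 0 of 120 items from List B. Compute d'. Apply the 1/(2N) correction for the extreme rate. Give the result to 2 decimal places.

d' = 3.00

The false-alarm rate is 0/120 = 0, so apply the 1/(2N) correction: FA → 1/(2·120) = 0.00417.
z(H) = z(0.64000) = 0.358
z(FA) = z(0.00417) = -2.638
d' = 0.358 − (-2.638) = 2.996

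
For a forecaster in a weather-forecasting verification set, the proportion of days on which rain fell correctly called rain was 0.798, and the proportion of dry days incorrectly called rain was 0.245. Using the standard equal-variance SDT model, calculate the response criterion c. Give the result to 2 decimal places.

c = -0.07

z(H) = z(0.798) = 0.8345
z(FA) = z(0.245) = -0.6903
c = −½·[z(H) + z(FA)] = −0.5 × (0.8345 + (-0.6903)) = -0.0721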